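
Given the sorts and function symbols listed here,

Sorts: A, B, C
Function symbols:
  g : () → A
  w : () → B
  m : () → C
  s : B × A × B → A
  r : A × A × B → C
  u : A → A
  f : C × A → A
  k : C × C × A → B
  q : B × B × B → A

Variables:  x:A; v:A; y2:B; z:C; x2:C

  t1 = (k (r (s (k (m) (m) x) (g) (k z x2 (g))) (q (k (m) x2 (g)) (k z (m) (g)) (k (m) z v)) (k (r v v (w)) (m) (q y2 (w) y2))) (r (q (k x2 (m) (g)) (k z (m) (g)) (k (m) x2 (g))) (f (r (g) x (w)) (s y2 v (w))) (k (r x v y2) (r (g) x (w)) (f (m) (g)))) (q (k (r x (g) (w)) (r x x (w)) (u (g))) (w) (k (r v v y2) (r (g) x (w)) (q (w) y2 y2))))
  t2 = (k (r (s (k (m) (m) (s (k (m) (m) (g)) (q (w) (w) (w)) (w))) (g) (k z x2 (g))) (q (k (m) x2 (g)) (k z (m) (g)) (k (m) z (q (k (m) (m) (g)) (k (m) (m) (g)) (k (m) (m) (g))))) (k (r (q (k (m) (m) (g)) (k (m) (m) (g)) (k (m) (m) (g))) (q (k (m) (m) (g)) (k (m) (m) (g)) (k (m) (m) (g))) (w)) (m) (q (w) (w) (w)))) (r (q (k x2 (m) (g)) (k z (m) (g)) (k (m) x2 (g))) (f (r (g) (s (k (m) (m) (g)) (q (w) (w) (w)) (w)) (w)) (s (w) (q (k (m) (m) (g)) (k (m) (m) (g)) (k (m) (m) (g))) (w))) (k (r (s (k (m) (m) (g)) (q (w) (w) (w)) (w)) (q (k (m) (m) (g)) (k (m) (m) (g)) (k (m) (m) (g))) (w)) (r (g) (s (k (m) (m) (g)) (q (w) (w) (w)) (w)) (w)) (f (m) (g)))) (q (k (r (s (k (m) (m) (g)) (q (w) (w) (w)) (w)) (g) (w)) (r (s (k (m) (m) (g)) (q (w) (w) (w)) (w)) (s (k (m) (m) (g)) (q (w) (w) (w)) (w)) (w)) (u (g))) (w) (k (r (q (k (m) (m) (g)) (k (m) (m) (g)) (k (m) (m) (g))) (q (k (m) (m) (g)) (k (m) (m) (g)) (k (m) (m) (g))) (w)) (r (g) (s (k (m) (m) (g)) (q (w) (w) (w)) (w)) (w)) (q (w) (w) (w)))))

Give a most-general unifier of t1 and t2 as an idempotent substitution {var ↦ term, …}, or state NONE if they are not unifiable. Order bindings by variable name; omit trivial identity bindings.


{v ↦ (q (k (m) (m) (g)) (k (m) (m) (g)) (k (m) (m) (g))), x ↦ (s (k (m) (m) (g)) (q (w) (w) (w)) (w)), y2 ↦ (w)}


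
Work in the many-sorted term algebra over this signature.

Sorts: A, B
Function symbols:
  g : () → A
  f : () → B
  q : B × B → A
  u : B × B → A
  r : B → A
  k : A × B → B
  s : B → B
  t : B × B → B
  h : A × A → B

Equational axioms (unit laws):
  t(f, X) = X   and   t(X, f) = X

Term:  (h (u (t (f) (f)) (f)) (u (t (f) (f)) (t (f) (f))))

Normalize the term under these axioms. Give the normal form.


1. (h (u (t (f) (f)) (f)) (u (t (f) (f)) (t (f) (f))))  →  (h (u (f) (f)) (u (t (f) (f)) (t (f) (f))))
2. (h (u (f) (f)) (u (t (f) (f)) (t (f) (f))))  →  (h (u (f) (f)) (u (f) (t (f) (f))))
3. (h (u (f) (f)) (u (f) (t (f) (f))))  →  (h (u (f) (f)) (u (f) (f)))

normal form = (h (u (f) (f)) (u (f) (f)))


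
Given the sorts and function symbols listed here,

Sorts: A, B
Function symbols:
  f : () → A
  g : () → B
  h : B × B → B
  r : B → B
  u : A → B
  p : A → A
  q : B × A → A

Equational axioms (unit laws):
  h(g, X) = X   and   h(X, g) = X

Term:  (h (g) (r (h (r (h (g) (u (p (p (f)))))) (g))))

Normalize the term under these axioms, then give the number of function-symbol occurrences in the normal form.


1. (h (g) (r (h (r (h (g) (u (p (p (f)))))) (g))))  →  (r (h (r (h (g) (u (p (p (f)))))) (g)))
2. (r (h (r (h (g) (u (p (p (f)))))) (g)))  →  (r (r (h (g) (u (p (p (f)))))))
3. (r (r (h (g) (u (p (p (f)))))))  →  (r (r (u (p (p (f))))))
normal form: (r (r (u (p (p (f))))))

size = 6


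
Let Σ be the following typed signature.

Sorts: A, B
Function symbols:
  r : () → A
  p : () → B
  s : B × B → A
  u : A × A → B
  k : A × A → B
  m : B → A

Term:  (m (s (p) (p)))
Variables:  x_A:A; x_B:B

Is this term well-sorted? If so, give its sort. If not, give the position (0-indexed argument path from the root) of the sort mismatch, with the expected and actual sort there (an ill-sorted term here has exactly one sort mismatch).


    (p) : B
    (p) : B
  (s (p) (p)) : A
(m (s (p) (p))) : ✗ arg 0 at [0] has sort A, expected B

ill-sorted at position [0]: expected B, got A


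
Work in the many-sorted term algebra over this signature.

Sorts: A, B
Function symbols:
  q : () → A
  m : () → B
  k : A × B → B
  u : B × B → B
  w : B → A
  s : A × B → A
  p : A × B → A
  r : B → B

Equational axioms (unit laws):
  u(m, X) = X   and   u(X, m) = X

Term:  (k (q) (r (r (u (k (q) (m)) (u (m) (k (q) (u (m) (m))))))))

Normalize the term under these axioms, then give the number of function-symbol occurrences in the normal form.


1. (k (q) (r (r (u (k (q) (m)) (u (m) (k (q) (u (m) (m))))))))  →  (k (q) (r (r (u (k (q) (m)) (k (q) (u (m) (m)))))))
2. (k (q) (r (r (u (k (q) (m)) (k (q) (u (m) (m)))))))  →  (k (q) (r (r (u (k (q) (m)) (k (q) (m))))))
normal form: (k (q) (r (r (u (k (q) (m)) (k (q) (m))))))

size = 11


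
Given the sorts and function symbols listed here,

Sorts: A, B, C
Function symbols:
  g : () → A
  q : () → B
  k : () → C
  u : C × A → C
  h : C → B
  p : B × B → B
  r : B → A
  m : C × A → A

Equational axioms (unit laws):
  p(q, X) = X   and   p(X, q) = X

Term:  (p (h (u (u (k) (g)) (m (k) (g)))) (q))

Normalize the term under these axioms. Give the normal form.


normal form = (h (u (u (k) (g)) (m (k) (g))))

1. (p (h (u (u (k) (g)) (m (k) (g)))) (q))  →  (h (u (u (k) (g)) (m (k) (g))))


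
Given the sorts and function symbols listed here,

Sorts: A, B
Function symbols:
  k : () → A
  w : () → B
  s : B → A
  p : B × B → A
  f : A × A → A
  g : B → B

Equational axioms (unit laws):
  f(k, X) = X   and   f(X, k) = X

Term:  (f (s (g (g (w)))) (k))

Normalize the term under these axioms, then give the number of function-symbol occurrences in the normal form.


size = 4

1. (f (s (g (g (w)))) (k))  →  (s (g (g (w))))
normal form: (s (g (g (w))))


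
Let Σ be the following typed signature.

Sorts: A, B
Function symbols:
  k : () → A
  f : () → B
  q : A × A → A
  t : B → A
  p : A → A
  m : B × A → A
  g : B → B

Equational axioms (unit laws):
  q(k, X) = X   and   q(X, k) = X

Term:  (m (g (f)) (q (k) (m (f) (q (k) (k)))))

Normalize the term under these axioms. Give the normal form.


1. (m (g (f)) (q (k) (m (f) (q (k) (k)))))  →  (m (g (f)) (m (f) (q (k) (k))))
2. (m (g (f)) (m (f) (q (k) (k))))  →  (m (g (f)) (m (f) (k)))

normal form = (m (g (f)) (m (f) (k)))


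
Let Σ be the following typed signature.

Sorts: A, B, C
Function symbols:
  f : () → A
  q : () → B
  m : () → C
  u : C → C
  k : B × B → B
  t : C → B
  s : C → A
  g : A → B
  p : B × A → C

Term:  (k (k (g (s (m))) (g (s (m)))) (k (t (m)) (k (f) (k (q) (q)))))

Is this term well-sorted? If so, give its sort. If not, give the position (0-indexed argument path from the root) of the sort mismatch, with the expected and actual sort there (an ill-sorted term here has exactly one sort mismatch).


        (m) : C
      (s (m)) : A
    (g (s (m))) : B
        (m) : C
      (s (m)) : A
    (g (s (m))) : B
  (k (g (s (m))) (g (s (m)))) : B
      (m) : C
    (t (m)) : B
      (f) : A
        (q) : B
        (q) : B
      (k (q) (q)) : B
    (k (f) (k (q) (q))) : ✗ arg 0 at [1, 1, 0] has sort A, expected B

ill-sorted at position [1, 1, 0]: expected B, got A


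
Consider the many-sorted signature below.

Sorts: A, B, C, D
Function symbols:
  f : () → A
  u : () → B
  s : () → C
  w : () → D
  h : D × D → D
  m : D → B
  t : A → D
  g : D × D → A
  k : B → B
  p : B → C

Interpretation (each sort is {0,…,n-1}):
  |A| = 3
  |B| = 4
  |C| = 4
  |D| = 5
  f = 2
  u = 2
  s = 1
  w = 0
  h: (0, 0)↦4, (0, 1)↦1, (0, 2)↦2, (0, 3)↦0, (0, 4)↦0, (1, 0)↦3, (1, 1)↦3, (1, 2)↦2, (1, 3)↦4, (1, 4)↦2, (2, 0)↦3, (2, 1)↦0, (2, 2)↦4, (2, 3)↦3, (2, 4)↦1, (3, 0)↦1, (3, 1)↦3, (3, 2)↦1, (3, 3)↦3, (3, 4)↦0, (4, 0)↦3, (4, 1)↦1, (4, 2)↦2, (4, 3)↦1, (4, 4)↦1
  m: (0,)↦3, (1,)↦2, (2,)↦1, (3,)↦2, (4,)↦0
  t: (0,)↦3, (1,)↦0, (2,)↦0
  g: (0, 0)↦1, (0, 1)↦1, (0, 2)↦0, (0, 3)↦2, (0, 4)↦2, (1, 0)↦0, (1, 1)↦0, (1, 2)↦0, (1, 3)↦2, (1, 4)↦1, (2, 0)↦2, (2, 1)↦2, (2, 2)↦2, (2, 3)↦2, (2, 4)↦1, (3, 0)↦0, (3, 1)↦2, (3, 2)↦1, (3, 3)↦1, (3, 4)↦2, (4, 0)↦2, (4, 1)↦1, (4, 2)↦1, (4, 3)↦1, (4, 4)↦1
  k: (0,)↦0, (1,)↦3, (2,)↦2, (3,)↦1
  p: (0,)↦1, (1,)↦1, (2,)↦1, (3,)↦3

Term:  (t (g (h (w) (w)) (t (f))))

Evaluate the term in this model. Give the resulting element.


value = 0

  w = 0
  w = 0
  (h (w) (w)) = h(0, 0) = 4
  f = 2
  (t (f)) = t(2,) = 0
  (g (h (w) (w)) (t (f))) = g(4, 0) = 2
  (t (g (h (w) (w)) (t (f)))) = t(2,) = 0


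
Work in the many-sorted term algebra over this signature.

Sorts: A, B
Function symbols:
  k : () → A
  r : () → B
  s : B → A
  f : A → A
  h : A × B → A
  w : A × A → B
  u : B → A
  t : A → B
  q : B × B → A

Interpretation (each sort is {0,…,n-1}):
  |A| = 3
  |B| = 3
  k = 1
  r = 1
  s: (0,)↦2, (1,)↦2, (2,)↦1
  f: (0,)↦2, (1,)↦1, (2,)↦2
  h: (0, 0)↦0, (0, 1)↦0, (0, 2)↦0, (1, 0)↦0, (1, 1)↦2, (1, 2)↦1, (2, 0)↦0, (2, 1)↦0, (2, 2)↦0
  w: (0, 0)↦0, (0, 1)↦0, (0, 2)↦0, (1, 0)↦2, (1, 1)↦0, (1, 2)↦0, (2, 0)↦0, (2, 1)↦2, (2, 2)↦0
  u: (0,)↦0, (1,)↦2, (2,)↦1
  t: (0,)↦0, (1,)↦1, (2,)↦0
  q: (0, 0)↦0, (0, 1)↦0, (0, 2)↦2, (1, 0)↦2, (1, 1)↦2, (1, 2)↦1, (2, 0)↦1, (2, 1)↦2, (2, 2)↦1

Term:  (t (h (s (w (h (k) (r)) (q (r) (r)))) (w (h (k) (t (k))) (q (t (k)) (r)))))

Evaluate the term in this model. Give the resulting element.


value = 0

  k = 1
  r = 1
  (h (k) (r)) = h(1, 1) = 2
  r = 1
  r = 1
  (q (r) (r)) = q(1, 1) = 2
  (w (h (k) (r)) (q (r) (r))) = w(2, 2) = 0
  (s (w (h (k) (r)) (q (r) (r)))) = s(0,) = 2
  k = 1
  k = 1
  (t (k)) = t(1,) = 1
  (h (k) (t (k))) = h(1, 1) = 2
  k = 1
  (t (k)) = t(1,) = 1
  r = 1
  (q (t (k)) (r)) = q(1, 1) = 2
  (w (h (k) (t (k))) (q (t (k)) (r))) = w(2, 2) = 0
  (h (s (w (h (k) (r)) (q (r) (r)))) (w (h (k) (t (k))) (q (t (k)) (r)))) = h(2, 0) = 0
  (t (h (s (w (h (k) (r)) (q (r) (r)))) (w (h (k) (t (k))) (q (t (k)) (r))))) = t(0,) = 0


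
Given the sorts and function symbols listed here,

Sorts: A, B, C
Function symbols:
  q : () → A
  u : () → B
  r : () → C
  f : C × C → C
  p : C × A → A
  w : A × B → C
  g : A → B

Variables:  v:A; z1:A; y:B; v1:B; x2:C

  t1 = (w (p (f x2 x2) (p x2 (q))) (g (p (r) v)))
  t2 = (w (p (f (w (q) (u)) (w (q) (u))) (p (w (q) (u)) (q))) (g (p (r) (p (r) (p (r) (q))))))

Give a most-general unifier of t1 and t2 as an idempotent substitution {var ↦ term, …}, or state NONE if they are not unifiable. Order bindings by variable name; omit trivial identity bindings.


{v ↦ (p (r) (p (r) (q))), x2 ↦ (w (q) (u))}


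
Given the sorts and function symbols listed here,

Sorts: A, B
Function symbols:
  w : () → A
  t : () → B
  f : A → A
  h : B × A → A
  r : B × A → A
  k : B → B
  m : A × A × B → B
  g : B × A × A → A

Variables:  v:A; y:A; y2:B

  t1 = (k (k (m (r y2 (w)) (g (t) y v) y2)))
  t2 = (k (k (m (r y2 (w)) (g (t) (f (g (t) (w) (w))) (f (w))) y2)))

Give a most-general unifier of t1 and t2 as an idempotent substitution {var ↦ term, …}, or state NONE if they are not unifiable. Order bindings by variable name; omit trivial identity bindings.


{v ↦ (f (w)), y ↦ (f (g (t) (w) (w)))}


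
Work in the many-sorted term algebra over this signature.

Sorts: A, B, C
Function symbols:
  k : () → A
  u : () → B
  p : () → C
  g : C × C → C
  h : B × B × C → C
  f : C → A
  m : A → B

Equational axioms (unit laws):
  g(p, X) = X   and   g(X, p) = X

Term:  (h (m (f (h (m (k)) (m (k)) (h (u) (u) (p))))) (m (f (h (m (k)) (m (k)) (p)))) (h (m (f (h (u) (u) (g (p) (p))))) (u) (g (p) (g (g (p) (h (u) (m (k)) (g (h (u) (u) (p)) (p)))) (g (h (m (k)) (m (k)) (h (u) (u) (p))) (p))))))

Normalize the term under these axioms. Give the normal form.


normal form = (h (m (f (h (m (k)) (m (k)) (h (u) (u) (p))))) (m (f (h (m (k)) (m (k)) (p)))) (h (m (f (h (u) (u) (p)))) (u) (g (h (u) (m (k)) (h (u) (u) (p))) (h (m (k)) (m (k)) (h (u) (u) (p))))))

1. (h (m (f (h (m (k)) (m (k)) (h (u) (u) (p))))) (m (f (h (m (k)) (m (k)) (p)))) (h (m (f (h (u) (u) (g (p) (p))))) (u) (g (p) (g (g (p) (h (u) (m (k)) (g (h (u) (u) (p)) (p)))) (g (h (m (k)) (m (k)) (h (u) (u) (p))) (p))))))  →  (h (m (f (h (m (k)) (m (k)) (h (u) (u) (p))))) (m (f (h (m (k)) (m (k)) (p)))) (h (m (f (h (u) (u) (p)))) (u) (g (p) (g (g (p) (h (u) (m (k)) (g (h (u) (u) (p)) (p)))) (g (h (m (k)) (m (k)) (h (u) (u) (p))) (p))))))
2. (h (m (f (h (m (k)) (m (k)) (h (u) (u) (p))))) (m (f (h (m (k)) (m (k)) (p)))) (h (m (f (h (u) (u) (p)))) (u) (g (p) (g (g (p) (h (u) (m (k)) (g (h (u) (u) (p)) (p)))) (g (h (m (k)) (m (k)) (h (u) (u) (p))) (p))))))  →  (h (m (f (h (m (k)) (m (k)) (h (u) (u) (p))))) (m (f (h (m (k)) (m (k)) (p)))) (h (m (f (h (u) (u) (p)))) (u) (g (g (p) (h (u) (m (k)) (g (h (u) (u) (p)) (p)))) (g (h (m (k)) (m (k)) (h (u) (u) (p))) (p)))))
3. (h (m (f (h (m (k)) (m (k)) (h (u) (u) (p))))) (m (f (h (m (k)) (m (k)) (p)))) (h (m (f (h (u) (u) (p)))) (u) (g (g (p) (h (u) (m (k)) (g (h (u) (u) (p)) (p)))) (g (h (m (k)) (m (k)) (h (u) (u) (p))) (p)))))  →  (h (m (f (h (m (k)) (m (k)) (h (u) (u) (p))))) (m (f (h (m (k)) (m (k)) (p)))) (h (m (f (h (u) (u) (p)))) (u) (g (h (u) (m (k)) (g (h (u) (u) (p)) (p))) (g (h (m (k)) (m (k)) (h (u) (u) (p))) (p)))))
4. (h (m (f (h (m (k)) (m (k)) (h (u) (u) (p))))) (m (f (h (m (k)) (m (k)) (p)))) (h (m (f (h (u) (u) (p)))) (u) (g (h (u) (m (k)) (g (h (u) (u) (p)) (p))) (g (h (m (k)) (m (k)) (h (u) (u) (p))) (p)))))  →  (h (m (f (h (m (k)) (m (k)) (h (u) (u) (p))))) (m (f (h (m (k)) (m (k)) (p)))) (h (m (f (h (u) (u) (p)))) (u) (g (h (u) (m (k)) (h (u) (u) (p))) (g (h (m (k)) (m (k)) (h (u) (u) (p))) (p)))))
5. (h (m (f (h (m (k)) (m (k)) (h (u) (u) (p))))) (m (f (h (m (k)) (m (k)) (p)))) (h (m (f (h (u) (u) (p)))) (u) (g (h (u) (m (k)) (h (u) (u) (p))) (g (h (m (k)) (m (k)) (h (u) (u) (p))) (p)))))  →  (h (m (f (h (m (k)) (m (k)) (h (u) (u) (p))))) (m (f (h (m (k)) (m (k)) (p)))) (h (m (f (h (u) (u) (p)))) (u) (g (h (u) (m (k)) (h (u) (u) (p))) (h (m (k)) (m (k)) (h (u) (u) (p))))))


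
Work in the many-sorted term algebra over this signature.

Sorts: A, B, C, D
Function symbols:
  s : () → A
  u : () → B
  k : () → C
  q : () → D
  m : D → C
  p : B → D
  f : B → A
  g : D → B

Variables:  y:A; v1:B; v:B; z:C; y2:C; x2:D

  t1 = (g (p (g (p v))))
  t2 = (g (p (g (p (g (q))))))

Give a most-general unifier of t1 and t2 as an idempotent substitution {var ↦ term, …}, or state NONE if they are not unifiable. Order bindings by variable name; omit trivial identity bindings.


{v ↦ (g (q))}


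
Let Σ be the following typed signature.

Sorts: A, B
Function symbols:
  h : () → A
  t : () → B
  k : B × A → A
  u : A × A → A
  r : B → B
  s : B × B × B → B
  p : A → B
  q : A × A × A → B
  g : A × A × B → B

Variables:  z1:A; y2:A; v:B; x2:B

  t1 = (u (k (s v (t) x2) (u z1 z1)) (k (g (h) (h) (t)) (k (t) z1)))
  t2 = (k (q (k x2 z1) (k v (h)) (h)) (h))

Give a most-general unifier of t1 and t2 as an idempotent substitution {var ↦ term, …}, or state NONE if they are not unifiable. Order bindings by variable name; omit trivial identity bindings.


NONE (not unifiable)

head clash or occurs-check failure — not unifiable


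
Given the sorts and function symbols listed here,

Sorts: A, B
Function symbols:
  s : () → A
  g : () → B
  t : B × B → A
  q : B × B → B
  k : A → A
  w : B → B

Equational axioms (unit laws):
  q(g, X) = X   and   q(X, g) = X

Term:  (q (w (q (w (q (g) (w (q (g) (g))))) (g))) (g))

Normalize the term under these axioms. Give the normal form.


1. (q (w (q (w (q (g) (w (q (g) (g))))) (g))) (g))  →  (w (q (w (q (g) (w (q (g) (g))))) (g)))
2. (w (q (w (q (g) (w (q (g) (g))))) (g)))  →  (w (w (q (g) (w (q (g) (g))))))
3. (w (w (q (g) (w (q (g) (g))))))  →  (w (w (w (q (g) (g)))))
4. (w (w (w (q (g) (g)))))  →  (w (w (w (g))))

normal form = (w (w (w (g))))


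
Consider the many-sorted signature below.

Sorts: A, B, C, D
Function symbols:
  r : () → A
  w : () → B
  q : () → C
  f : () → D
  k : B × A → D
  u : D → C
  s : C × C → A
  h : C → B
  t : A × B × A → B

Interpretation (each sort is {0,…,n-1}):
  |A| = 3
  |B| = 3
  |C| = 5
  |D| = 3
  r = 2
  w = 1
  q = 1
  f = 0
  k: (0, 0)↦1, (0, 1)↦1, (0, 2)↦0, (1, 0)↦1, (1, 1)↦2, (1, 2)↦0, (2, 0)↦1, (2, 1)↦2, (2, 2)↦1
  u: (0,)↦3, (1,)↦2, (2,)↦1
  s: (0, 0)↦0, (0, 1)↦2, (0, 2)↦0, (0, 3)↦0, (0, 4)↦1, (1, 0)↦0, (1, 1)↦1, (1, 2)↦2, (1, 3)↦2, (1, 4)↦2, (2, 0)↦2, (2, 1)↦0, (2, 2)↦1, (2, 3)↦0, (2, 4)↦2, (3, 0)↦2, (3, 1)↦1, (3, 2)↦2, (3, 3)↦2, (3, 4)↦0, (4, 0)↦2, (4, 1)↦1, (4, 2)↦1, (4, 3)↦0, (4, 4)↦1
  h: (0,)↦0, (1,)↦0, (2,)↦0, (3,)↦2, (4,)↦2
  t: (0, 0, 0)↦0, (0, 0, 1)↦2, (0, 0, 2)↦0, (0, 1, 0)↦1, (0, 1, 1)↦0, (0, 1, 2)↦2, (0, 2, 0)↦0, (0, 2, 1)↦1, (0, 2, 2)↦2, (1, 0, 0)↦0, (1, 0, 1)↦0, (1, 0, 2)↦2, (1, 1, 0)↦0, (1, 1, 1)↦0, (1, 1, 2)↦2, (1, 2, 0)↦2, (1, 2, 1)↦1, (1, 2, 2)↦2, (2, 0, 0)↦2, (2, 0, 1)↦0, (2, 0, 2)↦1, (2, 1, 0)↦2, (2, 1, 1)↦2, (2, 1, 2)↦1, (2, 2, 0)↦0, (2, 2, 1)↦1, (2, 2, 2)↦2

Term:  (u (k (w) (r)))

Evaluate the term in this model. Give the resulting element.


  w = 1
  r = 2
  (k (w) (r)) = k(1, 2) = 0
  (u (k (w) (r))) = u(0,) = 3

value = 3


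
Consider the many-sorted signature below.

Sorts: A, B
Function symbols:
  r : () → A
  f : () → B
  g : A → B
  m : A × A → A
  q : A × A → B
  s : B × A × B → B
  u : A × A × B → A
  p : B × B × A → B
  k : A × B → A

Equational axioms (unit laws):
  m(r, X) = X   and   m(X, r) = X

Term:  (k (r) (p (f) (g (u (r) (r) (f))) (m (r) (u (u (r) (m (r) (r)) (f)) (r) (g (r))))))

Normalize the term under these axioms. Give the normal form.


1. (k (r) (p (f) (g (u (r) (r) (f))) (m (r) (u (u (r) (m (r) (r)) (f)) (r) (g (r))))))  →  (k (r) (p (f) (g (u (r) (r) (f))) (u (u (r) (m (r) (r)) (f)) (r) (g (r)))))
2. (k (r) (p (f) (g (u (r) (r) (f))) (u (u (r) (m (r) (r)) (f)) (r) (g (r)))))  →  (k (r) (p (f) (g (u (r) (r) (f))) (u (u (r) (r) (f)) (r) (g (r)))))

normal form = (k (r) (p (f) (g (u (r) (r) (f))) (u (u (r) (r) (f)) (r) (g (r)))))


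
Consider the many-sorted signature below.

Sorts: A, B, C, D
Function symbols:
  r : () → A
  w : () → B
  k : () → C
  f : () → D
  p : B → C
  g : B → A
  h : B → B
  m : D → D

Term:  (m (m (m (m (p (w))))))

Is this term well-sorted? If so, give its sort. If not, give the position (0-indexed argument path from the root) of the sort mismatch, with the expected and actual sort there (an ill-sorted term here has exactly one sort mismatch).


          (w) : B
        (p (w)) : C
      (m (p (w))) : ✗ arg 0 at [0, 0, 0, 0] has sort C, expected D

ill-sorted at position [0, 0, 0, 0]: expected D, got C


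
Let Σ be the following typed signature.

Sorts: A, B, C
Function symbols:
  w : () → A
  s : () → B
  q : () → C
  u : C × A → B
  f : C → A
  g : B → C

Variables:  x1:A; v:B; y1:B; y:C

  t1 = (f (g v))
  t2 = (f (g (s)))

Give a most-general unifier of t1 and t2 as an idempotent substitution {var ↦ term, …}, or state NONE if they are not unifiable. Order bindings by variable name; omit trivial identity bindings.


{v ↦ (s)}


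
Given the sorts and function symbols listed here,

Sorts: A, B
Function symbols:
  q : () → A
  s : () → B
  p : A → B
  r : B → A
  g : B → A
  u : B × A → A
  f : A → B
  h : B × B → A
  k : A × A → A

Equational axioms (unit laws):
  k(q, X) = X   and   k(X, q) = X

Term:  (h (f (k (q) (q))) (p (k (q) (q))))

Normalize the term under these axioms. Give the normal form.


1. (h (f (k (q) (q))) (p (k (q) (q))))  →  (h (f (q)) (p (k (q) (q))))
2. (h (f (q)) (p (k (q) (q))))  →  (h (f (q)) (p (q)))

normal form = (h (f (q)) (p (q)))


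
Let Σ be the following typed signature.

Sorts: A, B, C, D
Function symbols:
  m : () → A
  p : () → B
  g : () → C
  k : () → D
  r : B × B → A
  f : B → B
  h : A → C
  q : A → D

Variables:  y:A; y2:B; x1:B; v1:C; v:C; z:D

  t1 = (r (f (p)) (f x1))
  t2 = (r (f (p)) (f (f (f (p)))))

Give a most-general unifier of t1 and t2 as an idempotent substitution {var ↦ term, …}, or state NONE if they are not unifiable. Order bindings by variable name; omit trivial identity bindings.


{x1 ↦ (f (f (p)))}


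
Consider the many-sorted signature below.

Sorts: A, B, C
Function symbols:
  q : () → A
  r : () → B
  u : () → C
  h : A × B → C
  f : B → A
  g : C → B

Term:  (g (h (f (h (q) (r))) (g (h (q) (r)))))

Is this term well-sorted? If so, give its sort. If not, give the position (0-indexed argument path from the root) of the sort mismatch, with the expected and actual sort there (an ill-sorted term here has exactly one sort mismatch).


        (q) : A
        (r) : B
      (h (q) (r)) : C
    (f (h (q) (r))) : ✗ arg 0 at [0, 0, 0] has sort C, expected B
        (q) : A
        (r) : B
      (h (q) (r)) : C
    (g (h (q) (r))) : B

ill-sorted at position [0, 0, 0]: expected B, got C


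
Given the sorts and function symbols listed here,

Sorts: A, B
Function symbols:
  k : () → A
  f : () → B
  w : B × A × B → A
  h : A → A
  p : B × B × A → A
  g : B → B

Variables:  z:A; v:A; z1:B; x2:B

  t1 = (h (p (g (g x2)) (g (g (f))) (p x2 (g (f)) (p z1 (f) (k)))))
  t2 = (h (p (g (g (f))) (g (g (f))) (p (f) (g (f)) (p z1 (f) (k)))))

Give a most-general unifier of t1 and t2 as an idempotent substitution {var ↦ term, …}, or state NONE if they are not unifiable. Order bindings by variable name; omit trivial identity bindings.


{x2 ↦ (f)}


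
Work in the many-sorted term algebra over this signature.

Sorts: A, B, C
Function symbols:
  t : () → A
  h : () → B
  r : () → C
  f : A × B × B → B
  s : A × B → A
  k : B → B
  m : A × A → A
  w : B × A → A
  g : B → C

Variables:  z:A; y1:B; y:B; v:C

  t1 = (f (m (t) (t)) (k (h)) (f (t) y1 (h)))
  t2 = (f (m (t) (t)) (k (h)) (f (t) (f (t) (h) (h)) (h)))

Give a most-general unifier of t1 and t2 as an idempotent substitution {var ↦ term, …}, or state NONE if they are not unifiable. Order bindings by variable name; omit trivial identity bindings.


{y1 ↦ (f (t) (h) (h))}


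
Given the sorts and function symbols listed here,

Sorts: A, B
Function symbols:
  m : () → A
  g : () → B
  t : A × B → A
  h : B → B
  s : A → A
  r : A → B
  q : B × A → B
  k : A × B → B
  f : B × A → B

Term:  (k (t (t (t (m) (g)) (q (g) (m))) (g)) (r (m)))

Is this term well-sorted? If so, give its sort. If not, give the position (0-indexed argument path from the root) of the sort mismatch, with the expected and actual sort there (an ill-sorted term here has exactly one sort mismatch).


        (m) : A
        (g) : B
      (t (m) (g)) : A
        (g) : B
        (m) : A
      (q (g) (m)) : B
    (t (t (m) (g)) (q (g) (m))) : A
    (g) : B
  (t (t (t (m) (g)) (q (g) (m))) (g)) : A
    (m) : A
  (r (m)) : B
(k (t (t (t (m) (g)) (q (g) (m))) (g)) (r (m))) : B

well-sorted; sort = B


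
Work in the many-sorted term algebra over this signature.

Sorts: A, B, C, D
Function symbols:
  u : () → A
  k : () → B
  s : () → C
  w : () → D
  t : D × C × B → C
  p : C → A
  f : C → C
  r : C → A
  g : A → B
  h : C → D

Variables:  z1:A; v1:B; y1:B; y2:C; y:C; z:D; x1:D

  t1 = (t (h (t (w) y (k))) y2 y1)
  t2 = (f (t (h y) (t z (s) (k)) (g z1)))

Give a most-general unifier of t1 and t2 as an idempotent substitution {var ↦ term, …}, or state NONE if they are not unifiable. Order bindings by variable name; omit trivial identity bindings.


head clash or occurs-check failure — not unifiable

NONE (not unifiable)


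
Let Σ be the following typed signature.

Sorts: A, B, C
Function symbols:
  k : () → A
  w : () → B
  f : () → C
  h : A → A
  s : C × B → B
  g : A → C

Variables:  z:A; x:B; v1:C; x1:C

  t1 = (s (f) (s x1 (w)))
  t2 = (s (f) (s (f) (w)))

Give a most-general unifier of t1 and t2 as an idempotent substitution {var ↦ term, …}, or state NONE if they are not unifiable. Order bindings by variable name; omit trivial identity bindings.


{x1 ↦ (f)}


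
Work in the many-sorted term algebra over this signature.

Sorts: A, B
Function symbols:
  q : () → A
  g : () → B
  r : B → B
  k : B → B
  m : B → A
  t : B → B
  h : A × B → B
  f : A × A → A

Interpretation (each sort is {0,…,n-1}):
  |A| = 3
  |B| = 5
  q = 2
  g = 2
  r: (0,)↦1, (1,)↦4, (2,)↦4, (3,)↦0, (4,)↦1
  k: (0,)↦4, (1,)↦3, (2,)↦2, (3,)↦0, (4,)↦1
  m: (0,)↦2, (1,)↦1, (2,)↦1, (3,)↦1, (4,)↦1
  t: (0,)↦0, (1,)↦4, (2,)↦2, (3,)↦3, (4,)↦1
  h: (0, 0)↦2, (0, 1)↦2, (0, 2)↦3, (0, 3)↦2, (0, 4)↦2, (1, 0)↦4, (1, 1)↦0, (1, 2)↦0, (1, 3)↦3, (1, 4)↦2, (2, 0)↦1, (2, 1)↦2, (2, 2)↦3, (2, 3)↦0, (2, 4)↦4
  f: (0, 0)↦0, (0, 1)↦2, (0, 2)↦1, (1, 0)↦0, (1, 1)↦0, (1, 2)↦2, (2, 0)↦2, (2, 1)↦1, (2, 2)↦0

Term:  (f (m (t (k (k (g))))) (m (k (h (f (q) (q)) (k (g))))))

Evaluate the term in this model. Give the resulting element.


value = 2

  g = 2
  (k (g)) = k(2,) = 2
  (k (k (g))) = k(2,) = 2
  (t (k (k (g)))) = t(2,) = 2
  (m (t (k (k (g))))) = m(2,) = 1
  q = 2
  q = 2
  (f (q) (q)) = f(2, 2) = 0
  g = 2
  (k (g)) = k(2,) = 2
  (h (f (q) (q)) (k (g))) = h(0, 2) = 3
  (k (h (f (q) (q)) (k (g)))) = k(3,) = 0
  (m (k (h (f (q) (q)) (k (g))))) = m(0,) = 2
  (f (m (t (k (k (g))))) (m (k (h (f (q) (q)) (k (g)))))) = f(1, 2) = 2


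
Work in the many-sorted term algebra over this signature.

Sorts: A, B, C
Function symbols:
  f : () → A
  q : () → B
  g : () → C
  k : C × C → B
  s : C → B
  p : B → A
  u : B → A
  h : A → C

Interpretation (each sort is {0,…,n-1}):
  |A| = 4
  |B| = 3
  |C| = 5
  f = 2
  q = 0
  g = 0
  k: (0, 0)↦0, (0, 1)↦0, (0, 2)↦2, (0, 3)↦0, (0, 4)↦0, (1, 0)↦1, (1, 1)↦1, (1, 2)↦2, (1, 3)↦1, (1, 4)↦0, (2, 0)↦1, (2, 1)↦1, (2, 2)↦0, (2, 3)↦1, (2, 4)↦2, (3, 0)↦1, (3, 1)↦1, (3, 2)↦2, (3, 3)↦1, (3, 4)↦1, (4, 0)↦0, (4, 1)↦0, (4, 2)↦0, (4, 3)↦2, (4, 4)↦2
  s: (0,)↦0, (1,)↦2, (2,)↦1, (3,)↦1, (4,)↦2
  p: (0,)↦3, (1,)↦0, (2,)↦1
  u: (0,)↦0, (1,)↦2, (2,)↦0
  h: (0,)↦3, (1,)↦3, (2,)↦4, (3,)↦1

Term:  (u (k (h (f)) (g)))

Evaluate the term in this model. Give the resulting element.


value = 0

  f = 2
  (h (f)) = h(2,) = 4
  g = 0
  (k (h (f)) (g)) = k(4, 0) = 0
  (u (k (h (f)) (g))) = u(0,) = 0


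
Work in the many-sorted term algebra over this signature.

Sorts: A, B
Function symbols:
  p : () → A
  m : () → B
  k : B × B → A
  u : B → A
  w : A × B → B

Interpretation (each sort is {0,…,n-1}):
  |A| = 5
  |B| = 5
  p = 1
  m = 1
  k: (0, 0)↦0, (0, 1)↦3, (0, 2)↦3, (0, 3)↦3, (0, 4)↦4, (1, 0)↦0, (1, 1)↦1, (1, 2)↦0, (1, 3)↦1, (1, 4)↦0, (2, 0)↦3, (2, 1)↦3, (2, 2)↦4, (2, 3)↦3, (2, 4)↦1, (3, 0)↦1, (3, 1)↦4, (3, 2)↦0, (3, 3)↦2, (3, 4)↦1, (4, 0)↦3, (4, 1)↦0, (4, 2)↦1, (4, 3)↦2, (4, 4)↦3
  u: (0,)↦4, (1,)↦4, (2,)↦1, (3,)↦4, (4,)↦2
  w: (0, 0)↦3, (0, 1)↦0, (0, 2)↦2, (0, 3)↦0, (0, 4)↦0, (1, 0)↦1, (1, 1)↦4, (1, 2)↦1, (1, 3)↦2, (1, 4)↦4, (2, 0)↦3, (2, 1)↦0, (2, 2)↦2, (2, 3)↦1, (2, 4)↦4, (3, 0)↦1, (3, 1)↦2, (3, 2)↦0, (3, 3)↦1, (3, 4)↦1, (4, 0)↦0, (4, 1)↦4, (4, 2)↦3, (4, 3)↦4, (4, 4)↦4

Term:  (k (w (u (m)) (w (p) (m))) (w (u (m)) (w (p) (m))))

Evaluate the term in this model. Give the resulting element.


  m = 1
  (u (m)) = u(1,) = 4
  p = 1
  m = 1
  (w (p) (m)) = w(1, 1) = 4
  (w (u (m)) (w (p) (m))) = w(4, 4) = 4
  m = 1
  (u (m)) = u(1,) = 4
  p = 1
  m = 1
  (w (p) (m)) = w(1, 1) = 4
  (w (u (m)) (w (p) (m))) = w(4, 4) = 4
  (k (w (u (m)) (w (p) (m))) (w (u (m)) (w (p) (m)))) = k(4, 4) = 3

value = 3


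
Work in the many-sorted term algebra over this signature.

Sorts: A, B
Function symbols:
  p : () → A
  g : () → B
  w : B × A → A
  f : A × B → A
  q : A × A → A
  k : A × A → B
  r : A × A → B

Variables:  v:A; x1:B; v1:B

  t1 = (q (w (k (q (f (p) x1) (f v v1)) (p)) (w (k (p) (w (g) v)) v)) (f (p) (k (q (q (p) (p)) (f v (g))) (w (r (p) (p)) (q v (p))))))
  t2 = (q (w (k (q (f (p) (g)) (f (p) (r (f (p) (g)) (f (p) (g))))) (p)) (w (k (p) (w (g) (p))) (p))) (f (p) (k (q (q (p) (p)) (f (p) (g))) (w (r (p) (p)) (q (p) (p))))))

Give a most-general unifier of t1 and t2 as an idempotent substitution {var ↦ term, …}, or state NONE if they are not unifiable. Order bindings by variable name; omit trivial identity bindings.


{v ↦ (p), v1 ↦ (r (f (p) (g)) (f (p) (g))), x1 ↦ (g)}


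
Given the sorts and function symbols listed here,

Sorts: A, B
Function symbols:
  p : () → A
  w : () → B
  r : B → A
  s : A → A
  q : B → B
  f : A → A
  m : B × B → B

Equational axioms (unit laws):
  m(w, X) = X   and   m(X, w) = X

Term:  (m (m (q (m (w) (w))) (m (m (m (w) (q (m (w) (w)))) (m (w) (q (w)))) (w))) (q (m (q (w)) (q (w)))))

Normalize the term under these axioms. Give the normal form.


1. (m (m (q (m (w) (w))) (m (m (m (w) (q (m (w) (w)))) (m (w) (q (w)))) (w))) (q (m (q (w)) (q (w)))))  →  (m (m (q (w)) (m (m (m (w) (q (m (w) (w)))) (m (w) (q (w)))) (w))) (q (m (q (w)) (q (w)))))
2. (m (m (q (w)) (m (m (m (w) (q (m (w) (w)))) (m (w) (q (w)))) (w))) (q (m (q (w)) (q (w)))))  →  (m (m (q (w)) (m (m (w) (q (m (w) (w)))) (m (w) (q (w))))) (q (m (q (w)) (q (w)))))
3. (m (m (q (w)) (m (m (w) (q (m (w) (w)))) (m (w) (q (w))))) (q (m (q (w)) (q (w)))))  →  (m (m (q (w)) (m (q (m (w) (w))) (m (w) (q (w))))) (q (m (q (w)) (q (w)))))
4. (m (m (q (w)) (m (q (m (w) (w))) (m (w) (q (w))))) (q (m (q (w)) (q (w)))))  →  (m (m (q (w)) (m (q (w)) (m (w) (q (w))))) (q (m (q (w)) (q (w)))))
5. (m (m (q (w)) (m (q (w)) (m (w) (q (w))))) (q (m (q (w)) (q (w)))))  →  (m (m (q (w)) (m (q (w)) (q (w)))) (q (m (q (w)) (q (w)))))

normal form = (m (m (q (w)) (m (q (w)) (q (w)))) (q (m (q (w)) (q (w)))))


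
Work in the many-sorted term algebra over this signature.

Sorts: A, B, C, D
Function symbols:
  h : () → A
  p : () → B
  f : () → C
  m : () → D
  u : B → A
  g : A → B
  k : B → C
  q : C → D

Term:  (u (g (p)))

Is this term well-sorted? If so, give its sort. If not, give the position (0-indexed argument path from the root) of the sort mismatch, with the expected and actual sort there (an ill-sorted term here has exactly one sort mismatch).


ill-sorted at position [0, 0]: expected A, got B

    (p) : B
  (g (p)) : ✗ arg 0 at [0, 0] has sort B, expected A


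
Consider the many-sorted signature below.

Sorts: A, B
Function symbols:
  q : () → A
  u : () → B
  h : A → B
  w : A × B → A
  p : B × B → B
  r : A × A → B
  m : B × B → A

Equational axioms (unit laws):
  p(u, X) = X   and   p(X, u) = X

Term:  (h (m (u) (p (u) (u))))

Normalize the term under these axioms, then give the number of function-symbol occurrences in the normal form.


1. (h (m (u) (p (u) (u))))  →  (h (m (u) (u)))
normal form: (h (m (u) (u)))

size = 4


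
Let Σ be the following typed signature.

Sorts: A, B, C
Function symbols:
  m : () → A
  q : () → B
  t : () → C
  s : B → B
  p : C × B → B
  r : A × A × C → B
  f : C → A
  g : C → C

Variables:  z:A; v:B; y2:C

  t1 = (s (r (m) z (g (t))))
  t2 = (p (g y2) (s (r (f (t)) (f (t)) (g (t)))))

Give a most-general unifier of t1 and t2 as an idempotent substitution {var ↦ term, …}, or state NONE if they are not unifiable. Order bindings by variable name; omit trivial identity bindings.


head clash or occurs-check failure — not unifiable

NONE (not unifiable)


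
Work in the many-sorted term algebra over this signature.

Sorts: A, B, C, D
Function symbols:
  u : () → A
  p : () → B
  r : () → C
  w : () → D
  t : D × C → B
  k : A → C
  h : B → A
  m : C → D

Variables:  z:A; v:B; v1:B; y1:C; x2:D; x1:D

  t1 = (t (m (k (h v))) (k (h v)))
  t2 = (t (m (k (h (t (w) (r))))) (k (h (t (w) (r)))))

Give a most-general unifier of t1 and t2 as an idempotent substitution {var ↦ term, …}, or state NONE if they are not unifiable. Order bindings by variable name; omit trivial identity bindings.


{v ↦ (t (w) (r))}


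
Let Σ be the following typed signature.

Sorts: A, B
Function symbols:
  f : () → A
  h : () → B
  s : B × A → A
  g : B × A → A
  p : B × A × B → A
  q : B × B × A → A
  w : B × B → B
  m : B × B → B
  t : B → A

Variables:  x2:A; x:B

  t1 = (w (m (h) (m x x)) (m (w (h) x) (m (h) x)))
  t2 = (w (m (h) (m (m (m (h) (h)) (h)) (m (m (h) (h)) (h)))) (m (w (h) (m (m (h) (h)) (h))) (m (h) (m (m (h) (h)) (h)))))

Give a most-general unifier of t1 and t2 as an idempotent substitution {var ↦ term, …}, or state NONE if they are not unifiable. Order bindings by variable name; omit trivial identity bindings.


{x ↦ (m (m (h) (h)) (h))}


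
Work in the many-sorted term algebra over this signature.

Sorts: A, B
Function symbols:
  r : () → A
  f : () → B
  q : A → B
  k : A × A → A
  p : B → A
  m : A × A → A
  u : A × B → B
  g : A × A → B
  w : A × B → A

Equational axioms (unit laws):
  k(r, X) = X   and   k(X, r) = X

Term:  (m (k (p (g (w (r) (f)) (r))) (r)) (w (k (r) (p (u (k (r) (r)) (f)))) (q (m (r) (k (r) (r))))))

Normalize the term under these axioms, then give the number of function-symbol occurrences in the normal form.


1. (m (k (p (g (w (r) (f)) (r))) (r)) (w (k (r) (p (u (k (r) (r)) (f)))) (q (m (r) (k (r) (r))))))  →  (m (p (g (w (r) (f)) (r))) (w (k (r) (p (u (k (r) (r)) (f)))) (q (m (r) (k (r) (r))))))
2. (m (p (g (w (r) (f)) (r))) (w (k (r) (p (u (k (r) (r)) (f)))) (q (m (r) (k (r) (r))))))  →  (m (p (g (w (r) (f)) (r))) (w (p (u (k (r) (r)) (f))) (q (m (r) (k (r) (r))))))
3. (m (p (g (w (r) (f)) (r))) (w (p (u (k (r) (r)) (f))) (q (m (r) (k (r) (r))))))  →  (m (p (g (w (r) (f)) (r))) (w (p (u (r) (f))) (q (m (r) (k (r) (r))))))
4. (m (p (g (w (r) (f)) (r))) (w (p (u (r) (f))) (q (m (r) (k (r) (r))))))  →  (m (p (g (w (r) (f)) (r))) (w (p (u (r) (f))) (q (m (r) (r)))))
normal form: (m (p (g (w (r) (f)) (r))) (w (p (u (r) (f))) (q (m (r) (r)))))

size = 16


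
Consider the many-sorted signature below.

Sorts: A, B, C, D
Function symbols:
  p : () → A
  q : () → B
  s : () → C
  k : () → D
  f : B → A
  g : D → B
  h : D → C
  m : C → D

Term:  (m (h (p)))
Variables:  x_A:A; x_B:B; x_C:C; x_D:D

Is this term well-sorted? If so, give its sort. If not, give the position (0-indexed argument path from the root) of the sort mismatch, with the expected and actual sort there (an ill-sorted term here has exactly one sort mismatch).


    (p) : A
  (h (p)) : ✗ arg 0 at [0, 0] has sort A, expected D

ill-sorted at position [0, 0]: expected D, got A


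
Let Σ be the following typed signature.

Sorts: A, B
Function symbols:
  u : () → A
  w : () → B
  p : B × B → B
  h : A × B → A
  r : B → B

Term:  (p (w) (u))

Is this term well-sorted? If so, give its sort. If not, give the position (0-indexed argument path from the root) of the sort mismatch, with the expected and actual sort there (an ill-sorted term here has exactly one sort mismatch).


  (w) : B
  (u) : A
(p (w) (u)) : ✗ arg 1 at [1] has sort A, expected B

ill-sorted at position [1]: expected B, got A


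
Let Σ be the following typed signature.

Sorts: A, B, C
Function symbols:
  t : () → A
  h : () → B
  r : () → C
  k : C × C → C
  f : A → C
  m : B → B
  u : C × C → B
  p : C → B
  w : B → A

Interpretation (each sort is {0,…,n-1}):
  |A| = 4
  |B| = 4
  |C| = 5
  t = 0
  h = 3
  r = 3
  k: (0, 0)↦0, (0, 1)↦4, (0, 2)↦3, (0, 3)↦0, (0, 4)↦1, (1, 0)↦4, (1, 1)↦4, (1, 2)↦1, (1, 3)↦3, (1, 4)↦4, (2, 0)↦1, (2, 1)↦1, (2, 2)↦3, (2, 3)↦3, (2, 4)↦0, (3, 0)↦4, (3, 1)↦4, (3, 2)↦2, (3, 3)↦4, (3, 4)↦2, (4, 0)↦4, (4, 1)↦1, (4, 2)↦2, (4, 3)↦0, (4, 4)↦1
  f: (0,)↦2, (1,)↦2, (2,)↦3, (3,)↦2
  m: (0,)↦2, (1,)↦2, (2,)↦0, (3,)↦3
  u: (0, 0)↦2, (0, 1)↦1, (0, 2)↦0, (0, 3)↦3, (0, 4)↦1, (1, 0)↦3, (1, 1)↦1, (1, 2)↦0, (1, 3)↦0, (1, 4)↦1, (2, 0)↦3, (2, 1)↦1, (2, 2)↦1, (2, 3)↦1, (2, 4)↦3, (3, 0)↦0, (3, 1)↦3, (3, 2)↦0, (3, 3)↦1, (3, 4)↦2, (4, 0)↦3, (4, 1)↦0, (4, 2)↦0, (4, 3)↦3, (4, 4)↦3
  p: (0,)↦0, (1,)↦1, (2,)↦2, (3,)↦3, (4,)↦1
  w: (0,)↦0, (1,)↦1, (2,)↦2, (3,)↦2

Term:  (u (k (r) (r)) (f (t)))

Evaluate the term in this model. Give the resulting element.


  r = 3
  r = 3
  (k (r) (r)) = k(3, 3) = 4
  t = 0
  (f (t)) = f(0,) = 2
  (u (k (r) (r)) (f (t))) = u(4, 2) = 0

value = 0


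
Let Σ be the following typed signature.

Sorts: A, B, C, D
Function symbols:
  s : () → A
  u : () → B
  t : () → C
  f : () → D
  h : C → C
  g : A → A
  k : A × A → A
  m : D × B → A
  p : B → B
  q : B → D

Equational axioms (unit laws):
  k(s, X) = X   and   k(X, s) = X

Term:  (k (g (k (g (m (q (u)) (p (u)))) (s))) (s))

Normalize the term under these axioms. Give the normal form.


1. (k (g (k (g (m (q (u)) (p (u)))) (s))) (s))  →  (g (k (g (m (q (u)) (p (u)))) (s)))
2. (g (k (g (m (q (u)) (p (u)))) (s)))  →  (g (g (m (q (u)) (p (u)))))

normal form = (g (g (m (q (u)) (p (u)))))


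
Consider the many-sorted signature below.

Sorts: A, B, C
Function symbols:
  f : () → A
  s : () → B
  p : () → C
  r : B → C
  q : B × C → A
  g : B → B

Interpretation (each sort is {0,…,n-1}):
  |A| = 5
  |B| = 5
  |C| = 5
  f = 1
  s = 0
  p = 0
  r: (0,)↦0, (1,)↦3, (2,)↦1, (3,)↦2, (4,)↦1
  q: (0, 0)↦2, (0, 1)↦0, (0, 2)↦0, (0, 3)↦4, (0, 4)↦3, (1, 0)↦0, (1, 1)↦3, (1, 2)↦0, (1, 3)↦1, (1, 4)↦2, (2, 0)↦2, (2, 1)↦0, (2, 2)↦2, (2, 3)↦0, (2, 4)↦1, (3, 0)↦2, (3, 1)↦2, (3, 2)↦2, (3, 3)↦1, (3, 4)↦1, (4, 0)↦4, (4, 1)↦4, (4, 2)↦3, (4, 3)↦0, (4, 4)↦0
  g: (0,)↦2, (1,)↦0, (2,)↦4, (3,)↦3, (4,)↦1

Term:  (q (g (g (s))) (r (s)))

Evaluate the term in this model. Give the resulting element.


  s = 0
  (g (s)) = g(0,) = 2
  (g (g (s))) = g(2,) = 4
  s = 0
  (r (s)) = r(0,) = 0
  (q (g (g (s))) (r (s))) = q(4, 0) = 4

value = 4


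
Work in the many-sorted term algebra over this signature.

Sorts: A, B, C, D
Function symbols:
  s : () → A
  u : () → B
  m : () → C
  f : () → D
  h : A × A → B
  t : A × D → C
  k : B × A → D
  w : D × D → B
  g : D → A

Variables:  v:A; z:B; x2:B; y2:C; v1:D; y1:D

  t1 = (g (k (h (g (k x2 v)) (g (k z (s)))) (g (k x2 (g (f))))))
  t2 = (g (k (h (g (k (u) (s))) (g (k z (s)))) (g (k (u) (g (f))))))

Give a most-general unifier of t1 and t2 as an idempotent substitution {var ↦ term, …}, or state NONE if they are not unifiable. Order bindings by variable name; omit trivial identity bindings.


{v ↦ (s), x2 ↦ (u)}


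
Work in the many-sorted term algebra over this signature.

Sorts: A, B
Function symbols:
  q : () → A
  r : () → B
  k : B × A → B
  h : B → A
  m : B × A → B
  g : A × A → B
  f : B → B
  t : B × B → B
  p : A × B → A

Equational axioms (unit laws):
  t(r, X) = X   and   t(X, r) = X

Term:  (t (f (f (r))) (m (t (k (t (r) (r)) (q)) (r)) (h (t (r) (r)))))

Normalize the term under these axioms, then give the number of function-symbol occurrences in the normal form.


1. (t (f (f (r))) (m (t (k (t (r) (r)) (q)) (r)) (h (t (r) (r)))))  →  (t (f (f (r))) (m (k (t (r) (r)) (q)) (h (t (r) (r)))))
2. (t (f (f (r))) (m (k (t (r) (r)) (q)) (h (t (r) (r)))))  →  (t (f (f (r))) (m (k (r) (q)) (h (t (r) (r)))))
3. (t (f (f (r))) (m (k (r) (q)) (h (t (r) (r)))))  →  (t (f (f (r))) (m (k (r) (q)) (h (r))))
normal form: (t (f (f (r))) (m (k (r) (q)) (h (r))))

size = 10


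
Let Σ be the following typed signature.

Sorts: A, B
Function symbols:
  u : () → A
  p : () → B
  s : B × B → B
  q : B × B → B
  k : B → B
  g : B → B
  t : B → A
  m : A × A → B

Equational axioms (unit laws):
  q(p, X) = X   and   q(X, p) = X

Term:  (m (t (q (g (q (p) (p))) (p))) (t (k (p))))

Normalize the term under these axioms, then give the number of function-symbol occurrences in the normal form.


size = 7

1. (m (t (q (g (q (p) (p))) (p))) (t (k (p))))  →  (m (t (g (q (p) (p)))) (t (k (p))))
2. (m (t (g (q (p) (p)))) (t (k (p))))  →  (m (t (g (p))) (t (k (p))))
normal form: (m (t (g (p))) (t (k (p))))
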